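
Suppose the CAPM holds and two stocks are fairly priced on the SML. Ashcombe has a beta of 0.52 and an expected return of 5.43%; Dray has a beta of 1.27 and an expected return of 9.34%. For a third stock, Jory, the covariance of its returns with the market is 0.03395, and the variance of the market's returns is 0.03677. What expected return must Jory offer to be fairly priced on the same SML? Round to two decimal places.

7.53%

MRP = (9.34% − 5.43%) / (1.27 − 0.52) = 5.2133%
R_f = 5.43% − 0.52 × 5.2133% = 2.7191%
β_Jory = Cov / Var(R_m) = 0.03395 / 0.03677 = 0.9233
E(R_Jory) = R_f + β × MRP = 2.7191% + 0.9233 × 5.2133% = 7.53%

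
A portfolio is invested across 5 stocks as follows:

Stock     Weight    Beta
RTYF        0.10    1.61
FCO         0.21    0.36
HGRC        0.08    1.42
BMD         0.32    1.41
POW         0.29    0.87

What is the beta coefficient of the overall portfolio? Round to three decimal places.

β_P = Σ w_i β_i = 0.10×1.61 + 0.21×0.36 + 0.08×1.42 + 0.32×1.41 + 0.29×0.87 = 1.0537

1.054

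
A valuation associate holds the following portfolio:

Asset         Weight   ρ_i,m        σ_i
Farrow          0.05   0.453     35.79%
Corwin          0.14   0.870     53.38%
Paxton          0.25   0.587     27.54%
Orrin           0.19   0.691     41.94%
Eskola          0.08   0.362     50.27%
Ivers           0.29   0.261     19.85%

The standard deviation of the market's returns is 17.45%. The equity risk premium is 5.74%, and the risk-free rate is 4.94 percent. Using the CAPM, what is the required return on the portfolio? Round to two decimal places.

11.46%

β_Farrow = 0.453 × 35.79% / 17.45% = 0.9291
β_Corwin = 0.870 × 53.38% / 17.45% = 2.6614
β_Paxton = 0.587 × 27.54% / 17.45% = 0.9264
β_Orrin = 0.691 × 41.94% / 17.45% = 1.6608
β_Eskola = 0.362 × 50.27% / 17.45% = 1.0429
β_Ivers = 0.261 × 19.85% / 17.45% = 0.2969
β_P = Σ w_i β_i = 0.05×0.9291 + 0.14×2.6614 + 0.25×0.9264 + 0.19×1.6608 + 0.08×1.0429 + 0.29×0.2969 = 1.1357
E(R_P) = R_f + β_P × MRP = 4.94% + 1.1357 × 5.74% = 11.46%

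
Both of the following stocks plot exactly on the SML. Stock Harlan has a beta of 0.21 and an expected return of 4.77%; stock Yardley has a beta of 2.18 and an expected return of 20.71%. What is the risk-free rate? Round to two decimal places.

3.07%

Both satisfy E(R) = R_f + β·MRP, so the slope of the SML is
MRP = (20.71% − 4.77%) / (2.18 − 0.21) = 15.94% / 1.97 = 8.0914%
R_f = E(R_Harlan) − β_Harlan·MRP = 4.77% − 0.21 × 8.0914% = 3.0708%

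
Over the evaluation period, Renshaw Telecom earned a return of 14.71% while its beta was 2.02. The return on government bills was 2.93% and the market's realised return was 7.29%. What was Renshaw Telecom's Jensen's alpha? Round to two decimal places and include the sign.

+2.97%

Market excess return = 7.29% − 2.93% = 4.36%
CAPM benchmark = R_f + β(R_m − R_f) = 2.93% + 2.02 × 4.36% = 11.7372%
α = actual − benchmark = 14.71% − 11.7372% = +2.97%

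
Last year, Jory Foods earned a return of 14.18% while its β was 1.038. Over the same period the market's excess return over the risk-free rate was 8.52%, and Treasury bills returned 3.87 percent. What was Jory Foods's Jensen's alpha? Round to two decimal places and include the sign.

+1.47%

CAPM benchmark = R_f + β(R_m − R_f) = 3.87% + 1.038 × 8.52% = 12.71376%
α = actual − benchmark = 14.18% − 12.71376% = +1.47%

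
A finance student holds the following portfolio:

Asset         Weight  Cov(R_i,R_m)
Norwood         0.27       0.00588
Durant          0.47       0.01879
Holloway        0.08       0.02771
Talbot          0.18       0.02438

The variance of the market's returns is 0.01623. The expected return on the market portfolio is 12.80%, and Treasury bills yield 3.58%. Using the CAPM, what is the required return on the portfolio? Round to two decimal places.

13.25%

β_Norwood = 0.00588 / 0.01623 = 0.3623
β_Durant = 0.01879 / 0.01623 = 1.1577
β_Holloway = 0.02771 / 0.01623 = 1.7073
β_Talbot = 0.02438 / 0.01623 = 1.5022
β_P = Σ w_i β_i = 0.27×0.3623 + 0.47×1.1577 + 0.08×1.7073 + 0.18×1.5022 = 1.0489
MRP = 12.80% − 3.58% = 9.22%
E(R_P) = R_f + β_P × MRP = 3.58% + 1.0489 × 9.22% = 13.25%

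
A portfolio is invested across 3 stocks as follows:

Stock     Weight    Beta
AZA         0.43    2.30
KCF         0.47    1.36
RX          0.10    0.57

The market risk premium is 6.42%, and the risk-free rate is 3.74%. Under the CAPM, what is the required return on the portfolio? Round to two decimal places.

14.56%

β_P = Σ w_i β_i = 0.43×2.30 + 0.47×1.36 + 0.10×0.57 = 1.6852
E(R_P) = R_f + β_P × MRP = 3.74% + 1.6852 × 6.42% = 14.56%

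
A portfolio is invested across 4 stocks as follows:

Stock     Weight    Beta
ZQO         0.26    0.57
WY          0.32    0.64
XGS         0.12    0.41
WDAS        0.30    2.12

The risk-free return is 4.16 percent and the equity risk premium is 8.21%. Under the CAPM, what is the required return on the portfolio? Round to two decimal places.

β_P = Σ w_i β_i = 0.26×0.57 + 0.32×0.64 + 0.12×0.41 + 0.30×2.12 = 1.0382
E(R_P) = R_f + β_P × MRP = 4.16% + 1.0382 × 8.21% = 12.68%

12.68%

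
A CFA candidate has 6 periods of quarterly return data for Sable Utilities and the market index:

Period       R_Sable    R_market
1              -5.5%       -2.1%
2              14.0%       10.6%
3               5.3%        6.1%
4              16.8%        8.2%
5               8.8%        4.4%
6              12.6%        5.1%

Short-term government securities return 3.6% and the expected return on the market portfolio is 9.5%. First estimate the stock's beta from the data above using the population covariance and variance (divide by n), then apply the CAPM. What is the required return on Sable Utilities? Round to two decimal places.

13.34%

Mean R_i = (-5.5 + 14.0 + 5.3 + 16.8 + 8.8 + 12.6) / 6 = 8.6667%
Mean R_m = (-2.1 + 10.6 + 6.1 + 8.2 + 4.4 + 5.1) / 6 = 5.3833%
Σ(R_i − R̄_i)(R_m − R̄_m) = 153.0867  ⇒  Cov = 153.0867 / 6 = 25.5145
Σ(R_m − R̄_m)² = 92.7083  ⇒  Var(R_m) = 92.7083 / 6 = 15.4514
β = Cov / Var(R_m) = 25.5145 / 15.4514 = 1.6513
MRP = 9.5% − 3.6% = 5.90%
E(R) = R_f + β × MRP = 3.6% + 1.6513 × 5.9% = 13.34%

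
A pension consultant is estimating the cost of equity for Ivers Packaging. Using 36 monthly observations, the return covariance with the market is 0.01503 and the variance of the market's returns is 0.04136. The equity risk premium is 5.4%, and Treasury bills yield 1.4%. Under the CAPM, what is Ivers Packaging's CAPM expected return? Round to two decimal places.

β = Cov(R_i, R_m) / Var(R_m) = 0.01503 / 0.04136 = 0.3634
E(R) = R_f + β × MRP = 1.4% + 0.3634 × 5.4% = 3.36%

3.36%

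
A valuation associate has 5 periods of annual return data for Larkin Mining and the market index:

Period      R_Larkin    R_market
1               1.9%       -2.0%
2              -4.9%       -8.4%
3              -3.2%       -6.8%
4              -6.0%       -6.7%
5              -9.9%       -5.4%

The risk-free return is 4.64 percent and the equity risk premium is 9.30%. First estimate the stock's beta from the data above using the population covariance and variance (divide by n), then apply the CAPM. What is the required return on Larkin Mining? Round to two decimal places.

13.99%

Mean R_i = (1.9 − 4.9 − 3.2 − 6.0 − 9.9) / 5 = -4.4200%
Mean R_m = (-2.0 − 8.4 − 6.8 − 6.7 − 5.4) / 5 = -5.8600%
Σ(R_i − R̄_i)(R_m − R̄_m) = 23.2740  ⇒  Cov = 23.2740 / 5 = 4.6548
Σ(R_m − R̄_m)² = 23.1520  ⇒  Var(R_m) = 23.1520 / 5 = 4.6304
β = Cov / Var(R_m) = 4.6548 / 4.6304 = 1.0053
E(R) = R_f + β × MRP = 4.64% + 1.0053 × 9.30% = 13.99%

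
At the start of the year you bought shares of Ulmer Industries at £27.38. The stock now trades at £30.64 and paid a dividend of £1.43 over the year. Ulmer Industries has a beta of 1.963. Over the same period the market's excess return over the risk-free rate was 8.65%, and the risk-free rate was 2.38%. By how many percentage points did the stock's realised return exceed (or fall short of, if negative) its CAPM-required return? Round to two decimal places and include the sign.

Realised HPR = (P1 + D1 − P0) / P0 = (30.64 + 1.43 − 27.38) / 27.38 = 4.69 / 27.38 = 17.1293%
CAPM required = R_f + β·MRP = 2.38% + 1.963 × 8.65% = 19.35995%
α = realised − required = 17.1293% − 19.35995% = -2.23%

-2.23%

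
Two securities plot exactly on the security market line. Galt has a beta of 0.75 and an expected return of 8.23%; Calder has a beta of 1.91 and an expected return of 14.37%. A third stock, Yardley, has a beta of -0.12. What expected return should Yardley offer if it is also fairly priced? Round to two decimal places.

MRP (SML slope) = (14.37% − 8.23%) / (1.91 − 0.75) = 6.14% / 1.16 = 5.2931%
R_f (intercept) = 8.23% − 0.75 × 5.2931% = 4.2602%
E(R_Yardley) = R_f + β × MRP = 4.2602% + -0.12 × 5.2931% = 3.63%

3.63%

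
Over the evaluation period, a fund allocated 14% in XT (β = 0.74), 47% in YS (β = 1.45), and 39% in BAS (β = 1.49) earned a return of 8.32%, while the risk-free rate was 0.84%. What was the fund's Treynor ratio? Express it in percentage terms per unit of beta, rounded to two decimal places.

5.48%

β_P = 0.14×0.74 + 0.47×1.45 + 0.39×1.49 = 1.3662
Treynor = (R_P − R_f) / β_P = (8.32% − 0.84%) / 1.3662 = 7.48% / 1.3662 = 5.48%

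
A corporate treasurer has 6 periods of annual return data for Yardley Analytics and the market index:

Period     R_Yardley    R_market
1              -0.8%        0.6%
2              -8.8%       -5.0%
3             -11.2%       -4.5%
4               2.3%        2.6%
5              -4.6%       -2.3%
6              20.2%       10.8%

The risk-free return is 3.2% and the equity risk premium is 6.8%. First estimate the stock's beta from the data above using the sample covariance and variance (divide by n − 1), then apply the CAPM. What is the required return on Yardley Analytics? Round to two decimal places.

16.12%

Mean R_i = (-0.8 − 8.8 − 11.2 + 2.3 − 4.6 + 20.2) / 6 = -0.4833%
Mean R_m = (0.6 − 5.0 − 4.5 + 2.6 − 2.3 + 10.8) / 6 = 0.3667%
Σ(R_i − R̄_i)(R_m − R̄_m) = 329.7033  ⇒  Cov = 329.7033 / 5 = 65.9407
Σ(R_m − R̄_m)² = 173.4933  ⇒  Var(R_m) = 173.4933 / 5 = 34.6987
β = Cov / Var(R_m) = 65.9407 / 34.6987 = 1.9004
E(R) = R_f + β × MRP = 3.2% + 1.9004 × 6.8% = 16.12%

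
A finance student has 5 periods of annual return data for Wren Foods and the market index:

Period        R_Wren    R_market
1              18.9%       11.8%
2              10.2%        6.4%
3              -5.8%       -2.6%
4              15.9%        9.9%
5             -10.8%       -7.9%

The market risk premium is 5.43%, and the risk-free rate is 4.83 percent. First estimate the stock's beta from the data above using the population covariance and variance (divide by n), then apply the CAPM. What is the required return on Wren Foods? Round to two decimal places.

13.32%

Mean R_i = (18.9 + 10.2 − 5.8 + 15.9 − 10.8) / 5 = 5.6800%
Mean R_m = (11.8 + 6.4 − 2.6 + 9.9 − 7.9) / 5 = 3.5200%
Σ(R_i − R̄_i)(R_m − R̄_m) = 446.1420  ⇒  Cov = 446.1420 / 5 = 89.2284
Σ(R_m − R̄_m)² = 285.4280  ⇒  Var(R_m) = 285.4280 / 5 = 57.0856
β = Cov / Var(R_m) = 89.2284 / 57.0856 = 1.5631
E(R) = R_f + β × MRP = 4.83% + 1.5631 × 5.43% = 13.32%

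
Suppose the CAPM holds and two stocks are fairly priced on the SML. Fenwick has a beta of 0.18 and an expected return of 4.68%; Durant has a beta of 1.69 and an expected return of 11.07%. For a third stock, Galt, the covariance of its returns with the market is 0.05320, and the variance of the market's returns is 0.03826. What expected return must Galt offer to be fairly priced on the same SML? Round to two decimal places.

9.80%

MRP = (11.07% − 4.68%) / (1.69 − 0.18) = 4.2318%
R_f = 4.68% − 0.18 × 4.2318% = 3.9183%
β_Galt = Cov / Var(R_m) = 0.05320 / 0.03826 = 1.3905
E(R_Galt) = R_f + β × MRP = 3.9183% + 1.3905 × 4.2318% = 9.80%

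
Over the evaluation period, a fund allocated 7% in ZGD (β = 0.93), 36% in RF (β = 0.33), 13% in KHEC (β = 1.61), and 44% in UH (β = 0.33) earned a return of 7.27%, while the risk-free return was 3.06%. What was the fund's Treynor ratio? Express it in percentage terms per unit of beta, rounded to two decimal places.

7.82%

β_P = 0.07×0.93 + 0.36×0.33 + 0.13×1.61 + 0.44×0.33 = 0.5384
Treynor = (R_P − R_f) / β_P = (7.27% − 3.06%) / 0.5384 = 4.21% / 0.5384 = 7.82%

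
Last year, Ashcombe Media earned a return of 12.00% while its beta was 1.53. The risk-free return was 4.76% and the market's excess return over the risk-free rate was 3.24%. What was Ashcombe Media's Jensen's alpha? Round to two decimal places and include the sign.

+2.28%

CAPM benchmark = R_f + β(R_m − R_f) = 4.76% + 1.53 × 3.24% = 9.7172%
α = actual − benchmark = 12.00% − 9.7172% = +2.28%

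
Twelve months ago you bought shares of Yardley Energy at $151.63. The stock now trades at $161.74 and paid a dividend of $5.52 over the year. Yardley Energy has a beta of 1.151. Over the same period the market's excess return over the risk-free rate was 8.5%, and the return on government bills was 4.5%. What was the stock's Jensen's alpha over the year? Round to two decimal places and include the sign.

Realised HPR = (P1 + D1 − P0) / P0 = (161.74 + 5.52 − 151.63) / 151.63 = 15.63 / 151.63 = 10.3080%
CAPM required = R_f + β·MRP = 4.5% + 1.151 × 8.5% = 14.2835%
α = realised − required = 10.3080% − 14.2835% = -3.98%

-3.98%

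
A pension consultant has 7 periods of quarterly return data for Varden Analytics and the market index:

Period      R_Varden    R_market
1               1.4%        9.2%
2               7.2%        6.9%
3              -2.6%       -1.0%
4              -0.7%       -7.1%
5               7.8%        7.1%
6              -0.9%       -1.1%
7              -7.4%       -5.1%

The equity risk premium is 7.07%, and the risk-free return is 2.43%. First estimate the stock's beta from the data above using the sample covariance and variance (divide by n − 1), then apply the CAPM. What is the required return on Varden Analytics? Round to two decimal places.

Mean R_i = (1.4 + 7.2 − 2.6 − 0.7 + 7.8 − 0.9 − 7.4) / 7 = 0.6857%
Mean R_m = (9.2 + 6.9 − 1.0 − 7.1 + 7.1 − 1.1 − 5.1) / 7 = 1.2714%
Σ(R_i − R̄_i)(R_m − R̄_m) = 158.1371  ⇒  Cov = 158.1371 / 6 = 26.3562
Σ(R_m − R̄_m)² = 249.9743  ⇒  Var(R_m) = 249.9743 / 6 = 41.6624
β = Cov / Var(R_m) = 26.3562 / 41.6624 = 0.6326
E(R) = R_f + β × MRP = 2.43% + 0.6326 × 7.07% = 6.90%

6.90%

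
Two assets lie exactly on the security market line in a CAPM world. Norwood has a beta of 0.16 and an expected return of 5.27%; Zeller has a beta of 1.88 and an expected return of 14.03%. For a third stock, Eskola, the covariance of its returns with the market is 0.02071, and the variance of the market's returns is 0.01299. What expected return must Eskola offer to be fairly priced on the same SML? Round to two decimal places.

12.57%

MRP = (14.03% − 5.27%) / (1.88 − 0.16) = 5.0930%
R_f = 5.27% − 0.16 × 5.0930% = 4.4551%
β_Eskola = Cov / Var(R_m) = 0.02071 / 0.01299 = 1.5943
E(R_Eskola) = R_f + β × MRP = 4.4551% + 1.5943 × 5.0930% = 12.57%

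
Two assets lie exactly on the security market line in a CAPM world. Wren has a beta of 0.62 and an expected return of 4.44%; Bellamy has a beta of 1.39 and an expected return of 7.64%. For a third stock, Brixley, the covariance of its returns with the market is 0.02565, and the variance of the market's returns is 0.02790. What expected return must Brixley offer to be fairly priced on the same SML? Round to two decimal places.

5.68%

MRP = (7.64% − 4.44%) / (1.39 − 0.62) = 4.1558%
R_f = 4.44% − 0.62 × 4.1558% = 1.8634%
β_Brixley = Cov / Var(R_m) = 0.02565 / 0.02790 = 0.9194
E(R_Brixley) = R_f + β × MRP = 1.8634% + 0.9194 × 4.1558% = 5.68%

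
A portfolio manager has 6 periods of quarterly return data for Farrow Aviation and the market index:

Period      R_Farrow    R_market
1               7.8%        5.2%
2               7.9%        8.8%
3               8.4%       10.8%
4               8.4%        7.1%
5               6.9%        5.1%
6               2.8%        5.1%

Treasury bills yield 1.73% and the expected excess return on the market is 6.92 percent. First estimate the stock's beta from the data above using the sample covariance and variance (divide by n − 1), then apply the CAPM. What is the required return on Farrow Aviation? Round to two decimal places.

5.12%

Mean R_i = (7.8 + 7.9 + 8.4 + 8.4 + 6.9 + 2.8) / 6 = 7.0333%
Mean R_m = (5.2 + 8.8 + 10.8 + 7.1 + 5.1 + 5.1) / 6 = 7.0167%
Σ(R_i − R̄_i)(R_m − R̄_m) = 13.8067  ⇒  Cov = 13.8067 / 5 = 2.7613
Σ(R_m − R̄_m)² = 28.1483  ⇒  Var(R_m) = 28.1483 / 5 = 5.6297
β = Cov / Var(R_m) = 2.7613 / 5.6297 = 0.4905
E(R) = R_f + β × MRP = 1.73% + 0.4905 × 6.92% = 5.12%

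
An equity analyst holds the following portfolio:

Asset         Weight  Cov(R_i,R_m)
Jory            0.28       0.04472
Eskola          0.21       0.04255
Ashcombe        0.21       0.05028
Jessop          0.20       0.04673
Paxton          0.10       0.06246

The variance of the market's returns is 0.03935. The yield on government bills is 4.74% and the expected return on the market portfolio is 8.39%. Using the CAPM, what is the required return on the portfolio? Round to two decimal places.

9.16%

β_Jory = 0.04472 / 0.03935 = 1.1365
β_Eskola = 0.04255 / 0.03935 = 1.0813
β_Ashcombe = 0.05028 / 0.03935 = 1.2778
β_Jessop = 0.04673 / 0.03935 = 1.1875
β_Paxton = 0.06246 / 0.03935 = 1.5873
β_P = Σ w_i β_i = 0.28×1.1365 + 0.21×1.0813 + 0.21×1.2778 + 0.20×1.1875 + 0.10×1.5873 = 1.2099
MRP = 8.39% − 4.74% = 3.65%
E(R_P) = R_f + β_P × MRP = 4.74% + 1.2099 × 3.65% = 9.16%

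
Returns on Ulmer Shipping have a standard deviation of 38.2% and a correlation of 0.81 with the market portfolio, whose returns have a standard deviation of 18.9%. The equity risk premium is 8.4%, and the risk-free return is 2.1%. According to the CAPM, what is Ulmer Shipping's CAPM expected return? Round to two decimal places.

β = ρ × σ_i / σ_m = 0.81 × 38.2% / 18.9% = 1.6371
E(R) = 2.1% + 1.6371 × 8.4% = 15.85%

15.85%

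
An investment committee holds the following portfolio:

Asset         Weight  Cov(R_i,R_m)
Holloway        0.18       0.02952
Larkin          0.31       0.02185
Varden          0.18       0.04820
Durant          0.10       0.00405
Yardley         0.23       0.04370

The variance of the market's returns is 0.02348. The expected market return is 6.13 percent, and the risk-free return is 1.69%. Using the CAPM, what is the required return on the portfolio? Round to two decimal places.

β_Holloway = 0.02952 / 0.02348 = 1.2572
β_Larkin = 0.02185 / 0.02348 = 0.9306
β_Varden = 0.04820 / 0.02348 = 2.0528
β_Durant = 0.00405 / 0.02348 = 0.1725
β_Yardley = 0.04370 / 0.02348 = 1.8612
β_P = Σ w_i β_i = 0.18×1.2572 + 0.31×0.9306 + 0.18×2.0528 + 0.10×0.1725 + 0.23×1.8612 = 1.3296
MRP = 6.13% − 1.69% = 4.44%
E(R_P) = R_f + β_P × MRP = 1.69% + 1.3296 × 4.44% = 7.59%

7.59%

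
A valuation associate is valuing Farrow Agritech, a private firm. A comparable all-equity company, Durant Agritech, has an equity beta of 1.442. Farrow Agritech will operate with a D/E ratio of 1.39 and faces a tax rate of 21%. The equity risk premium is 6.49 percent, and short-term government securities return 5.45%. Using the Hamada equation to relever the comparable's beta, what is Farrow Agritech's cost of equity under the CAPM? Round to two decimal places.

β_L = β_U × [1 + (1 − t)(D/E)] = 1.442 × [1 + (1 − 0.21) × 1.39]
    = 1.442 × [1 + 0.79 × 1.39] = 1.442 × 2.0981 = 3.0255
E(R) = R_f + β_L × MRP = 5.45% + 3.0255 × 6.49% = 25.09%

25.09%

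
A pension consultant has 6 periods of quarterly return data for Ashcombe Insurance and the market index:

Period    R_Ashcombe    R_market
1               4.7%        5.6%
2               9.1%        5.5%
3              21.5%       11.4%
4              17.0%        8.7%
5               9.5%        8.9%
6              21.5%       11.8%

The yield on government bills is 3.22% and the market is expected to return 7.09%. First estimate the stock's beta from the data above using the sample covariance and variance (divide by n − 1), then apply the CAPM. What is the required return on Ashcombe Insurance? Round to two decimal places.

Mean R_i = (4.7 + 9.1 + 21.5 + 17.0 + 9.5 + 21.5) / 6 = 13.8833%
Mean R_m = (5.6 + 5.5 + 11.4 + 8.7 + 8.9 + 11.8) / 6 = 8.6500%
Σ(R_i − R̄_i)(R_m − R̄_m) = 87.0750  ⇒  Cov = 87.0750 / 5 = 17.4150
Σ(R_m − R̄_m)² = 36.7750  ⇒  Var(R_m) = 36.7750 / 5 = 7.3550
β = Cov / Var(R_m) = 17.4150 / 7.3550 = 2.3678
MRP = 7.09% − 3.22% = 3.87%
E(R) = R_f + β × MRP = 3.22% + 2.3678 × 3.87% = 12.38%

12.38%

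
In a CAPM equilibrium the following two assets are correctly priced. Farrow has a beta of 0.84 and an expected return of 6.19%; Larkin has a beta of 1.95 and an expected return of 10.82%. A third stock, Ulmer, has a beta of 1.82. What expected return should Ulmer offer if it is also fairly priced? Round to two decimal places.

MRP (SML slope) = (10.82% − 6.19%) / (1.95 − 0.84) = 4.63% / 1.11 = 4.1712%
R_f (intercept) = 6.19% − 0.84 × 4.1712% = 2.6862%
E(R_Ulmer) = R_f + β × MRP = 2.6862% + 1.82 × 4.1712% = 10.28%

10.28%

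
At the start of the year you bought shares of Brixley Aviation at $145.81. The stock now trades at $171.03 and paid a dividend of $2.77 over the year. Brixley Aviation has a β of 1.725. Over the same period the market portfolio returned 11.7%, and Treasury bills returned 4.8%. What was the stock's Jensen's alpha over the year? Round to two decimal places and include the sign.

+2.49%

Realised HPR = (P1 + D1 − P0) / P0 = (171.03 + 2.77 − 145.81) / 145.81 = 27.99 / 145.81 = 19.1962%
MRP = 11.7% − 4.8% = 6.90%
CAPM required = R_f + β·MRP = 4.8% + 1.725 × 6.9% = 16.7025%
α = realised − required = 19.1962% − 16.7025% = +2.49%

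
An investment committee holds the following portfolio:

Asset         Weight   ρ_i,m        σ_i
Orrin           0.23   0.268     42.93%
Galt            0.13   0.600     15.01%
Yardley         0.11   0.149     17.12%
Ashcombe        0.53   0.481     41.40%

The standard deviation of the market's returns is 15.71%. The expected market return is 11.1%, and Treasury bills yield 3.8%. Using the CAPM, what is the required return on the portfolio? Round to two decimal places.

10.61%

β_Orrin = 0.268 × 42.93% / 15.71% = 0.7324
β_Galt = 0.600 × 15.01% / 15.71% = 0.5733
β_Yardley = 0.149 × 17.12% / 15.71% = 0.1624
β_Ashcombe = 0.481 × 41.40% / 15.71% = 1.2676
β_P = Σ w_i β_i = 0.23×0.7324 + 0.13×0.5733 + 0.11×0.1624 + 0.53×1.2676 = 0.9327
MRP = 11.1% − 3.8% = 7.30%
E(R_P) = R_f + β_P × MRP = 3.8% + 0.9327 × 7.3% = 10.61%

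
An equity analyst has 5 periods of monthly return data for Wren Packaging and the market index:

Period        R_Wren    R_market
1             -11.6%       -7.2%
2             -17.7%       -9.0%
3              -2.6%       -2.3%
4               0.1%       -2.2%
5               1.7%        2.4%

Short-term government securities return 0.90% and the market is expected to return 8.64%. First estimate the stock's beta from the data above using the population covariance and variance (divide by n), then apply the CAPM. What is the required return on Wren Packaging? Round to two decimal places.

14.39%

Mean R_i = (-11.6 − 17.7 − 2.6 + 0.1 + 1.7) / 5 = -6.0200%
Mean R_m = (-7.2 − 9.0 − 2.3 − 2.2 + 2.4) / 5 = -3.6600%
Σ(R_i − R̄_i)(R_m − R̄_m) = 142.4940  ⇒  Cov = 142.4940 / 5 = 28.4988
Σ(R_m − R̄_m)² = 81.7520  ⇒  Var(R_m) = 81.7520 / 5 = 16.3504
β = Cov / Var(R_m) = 28.4988 / 16.3504 = 1.7430
MRP = 8.64% − 0.90% = 7.74%
E(R) = R_f + β × MRP = 0.90% + 1.7430 × 7.74% = 14.39%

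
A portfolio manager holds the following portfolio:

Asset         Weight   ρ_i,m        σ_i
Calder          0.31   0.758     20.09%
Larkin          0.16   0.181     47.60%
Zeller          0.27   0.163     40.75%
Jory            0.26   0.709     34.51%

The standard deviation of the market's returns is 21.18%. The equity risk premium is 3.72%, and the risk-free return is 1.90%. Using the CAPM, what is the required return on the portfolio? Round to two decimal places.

4.40%

β_Calder = 0.758 × 20.09% / 21.18% = 0.7190
β_Larkin = 0.181 × 47.60% / 21.18% = 0.4068
β_Zeller = 0.163 × 40.75% / 21.18% = 0.3136
β_Jory = 0.709 × 34.51% / 21.18% = 1.1552
β_P = Σ w_i β_i = 0.31×0.7190 + 0.16×0.4068 + 0.27×0.3136 + 0.26×1.1552 = 0.6730
E(R_P) = R_f + β_P × MRP = 1.90% + 0.6730 × 3.72% = 4.40%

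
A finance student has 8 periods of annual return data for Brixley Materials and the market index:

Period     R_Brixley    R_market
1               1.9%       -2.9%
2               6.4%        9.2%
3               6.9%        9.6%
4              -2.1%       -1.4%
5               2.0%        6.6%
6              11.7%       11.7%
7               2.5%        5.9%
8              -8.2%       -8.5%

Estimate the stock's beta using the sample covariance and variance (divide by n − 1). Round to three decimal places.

0.769

Mean R_i = (1.9 + 6.4 + 6.9 − 2.1 + 2.0 + 11.7 + 2.5 − 8.2) / 8 = 2.6375%
Mean R_m = (-2.9 + 9.2 + 9.6 − 1.4 + 6.6 + 11.7 + 5.9 − 8.5) / 8 = 3.7750%
Σ(R_i − R̄_i)(R_m − R̄_m) = 277.4375  ⇒  Cov = 277.4375 / 7 = 39.6339
Σ(R_m − R̄_m)² = 360.6750  ⇒  Var(R_m) = 360.6750 / 7 = 51.5250
β = Cov / Var(R_m) = 39.6339 / 51.5250 = 0.7692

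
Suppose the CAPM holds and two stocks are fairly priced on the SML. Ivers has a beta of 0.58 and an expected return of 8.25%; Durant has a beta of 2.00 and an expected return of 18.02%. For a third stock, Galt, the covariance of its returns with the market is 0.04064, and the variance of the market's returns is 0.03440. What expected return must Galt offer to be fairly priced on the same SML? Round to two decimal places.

12.39%

MRP = (18.02% − 8.25%) / (2.00 − 0.58) = 6.8803%
R_f = 8.25% − 0.58 × 6.8803% = 4.2594%
β_Galt = Cov / Var(R_m) = 0.04064 / 0.03440 = 1.1814
E(R_Galt) = R_f + β × MRP = 4.2594% + 1.1814 × 6.8803% = 12.39%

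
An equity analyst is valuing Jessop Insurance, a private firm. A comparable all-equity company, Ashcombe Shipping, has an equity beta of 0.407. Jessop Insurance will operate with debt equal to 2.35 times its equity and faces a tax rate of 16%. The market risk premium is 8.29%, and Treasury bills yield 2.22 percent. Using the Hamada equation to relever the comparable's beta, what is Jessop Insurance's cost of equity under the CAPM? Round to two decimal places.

12.25%

β_L = β_U × [1 + (1 − t)(D/E)] = 0.407 × [1 + (1 − 0.16) × 2.35]
    = 0.407 × [1 + 0.84 × 2.35] = 0.407 × 2.9740 = 1.2104
E(R) = R_f + β_L × MRP = 2.22% + 1.2104 × 8.29% = 12.25%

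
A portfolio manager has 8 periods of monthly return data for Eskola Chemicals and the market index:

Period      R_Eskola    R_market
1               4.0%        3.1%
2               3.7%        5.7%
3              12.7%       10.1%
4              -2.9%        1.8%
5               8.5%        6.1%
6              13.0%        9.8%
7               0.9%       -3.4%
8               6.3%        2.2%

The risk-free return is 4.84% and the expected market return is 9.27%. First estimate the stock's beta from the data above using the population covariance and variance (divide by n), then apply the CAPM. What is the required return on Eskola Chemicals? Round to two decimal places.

9.33%

Mean R_i = (4.0 + 3.7 + 12.7 − 2.9 + 8.5 + 13.0 + 0.9 + 6.3) / 8 = 5.7750%
Mean R_m = (3.1 + 5.7 + 10.1 + 1.8 + 6.1 + 9.8 − 3.4 + 2.2) / 8 = 4.4250%
Σ(R_i − R̄_i)(R_m − R̄_m) = 142.1550  ⇒  Cov = 142.1550 / 8 = 17.7694
Σ(R_m − R̄_m)² = 140.3550  ⇒  Var(R_m) = 140.3550 / 8 = 17.5444
β = Cov / Var(R_m) = 17.7694 / 17.5444 = 1.0128
MRP = 9.27% − 4.84% = 4.43%
E(R) = R_f + β × MRP = 4.84% + 1.0128 × 4.43% = 9.33%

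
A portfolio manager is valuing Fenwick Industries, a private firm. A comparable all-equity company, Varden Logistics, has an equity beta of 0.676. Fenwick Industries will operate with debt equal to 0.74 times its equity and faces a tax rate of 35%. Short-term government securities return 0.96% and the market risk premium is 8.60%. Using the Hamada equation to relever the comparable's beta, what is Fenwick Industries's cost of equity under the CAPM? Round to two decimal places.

9.57%

β_L = β_U × [1 + (1 − t)(D/E)] = 0.676 × [1 + (1 − 0.35) × 0.74]
    = 0.676 × [1 + 0.65 × 0.74] = 0.676 × 1.4810 = 1.0012
E(R) = R_f + β_L × MRP = 0.96% + 1.0012 × 8.60% = 9.57%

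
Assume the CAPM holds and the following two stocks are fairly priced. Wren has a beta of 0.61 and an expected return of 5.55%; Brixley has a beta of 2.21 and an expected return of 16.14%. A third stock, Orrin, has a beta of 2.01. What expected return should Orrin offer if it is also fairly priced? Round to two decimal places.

14.82%

MRP (SML slope) = (16.14% − 5.55%) / (2.21 − 0.61) = 10.59% / 1.60 = 6.6188%
R_f (intercept) = 5.55% − 0.61 × 6.6188% = 1.5125%
E(R_Orrin) = R_f + β × MRP = 1.5125% + 2.01 × 6.6188% = 14.82%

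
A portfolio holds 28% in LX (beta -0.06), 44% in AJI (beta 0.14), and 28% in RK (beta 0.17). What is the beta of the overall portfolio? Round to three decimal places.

0.092

β_P = Σ w_i β_i = 0.28×-0.06 + 0.44×0.14 + 0.28×0.17 = 0.0924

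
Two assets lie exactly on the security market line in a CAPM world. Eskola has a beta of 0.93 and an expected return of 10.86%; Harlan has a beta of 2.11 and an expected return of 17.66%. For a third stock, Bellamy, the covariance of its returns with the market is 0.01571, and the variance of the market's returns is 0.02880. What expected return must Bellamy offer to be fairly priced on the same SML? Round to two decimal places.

MRP = (17.66% − 10.86%) / (2.11 − 0.93) = 5.7627%
R_f = 10.86% − 0.93 × 5.7627% = 5.5007%
β_Bellamy = Cov / Var(R_m) = 0.01571 / 0.02880 = 0.5455
E(R_Bellamy) = R_f + β × MRP = 5.5007% + 0.5455 × 5.7627% = 8.64%

8.64%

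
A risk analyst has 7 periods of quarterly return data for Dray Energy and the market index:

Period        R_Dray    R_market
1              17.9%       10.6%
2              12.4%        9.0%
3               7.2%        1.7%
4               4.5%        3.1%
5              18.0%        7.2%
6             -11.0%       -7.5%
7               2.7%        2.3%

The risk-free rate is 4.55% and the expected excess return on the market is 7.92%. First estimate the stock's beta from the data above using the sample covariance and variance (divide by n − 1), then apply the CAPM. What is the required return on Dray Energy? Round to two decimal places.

17.20%

Mean R_i = (17.9 + 12.4 + 7.2 + 4.5 + 18.0 − 11.0 + 2.7) / 7 = 7.3857%
Mean R_m = (10.6 + 9.0 + 1.7 + 3.1 + 7.2 − 7.5 + 2.3) / 7 = 3.7714%
Σ(R_i − R̄_i)(R_m − R̄_m) = 350.8571  ⇒  Cov = 350.8571 / 6 = 58.4762
Σ(R_m − R̄_m)² = 219.6743  ⇒  Var(R_m) = 219.6743 / 6 = 36.6124
β = Cov / Var(R_m) = 58.4762 / 36.6124 = 1.5972
E(R) = R_f + β × MRP = 4.55% + 1.5972 × 7.92% = 17.20%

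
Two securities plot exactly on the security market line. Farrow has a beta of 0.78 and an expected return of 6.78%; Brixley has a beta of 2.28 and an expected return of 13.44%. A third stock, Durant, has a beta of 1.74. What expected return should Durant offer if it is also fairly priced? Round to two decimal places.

MRP (SML slope) = (13.44% − 6.78%) / (2.28 − 0.78) = 6.66% / 1.50 = 4.4400%
R_f (intercept) = 6.78% − 0.78 × 4.4400% = 3.3168%
E(R_Durant) = R_f + β × MRP = 3.3168% + 1.74 × 4.4400% = 11.04%

11.04%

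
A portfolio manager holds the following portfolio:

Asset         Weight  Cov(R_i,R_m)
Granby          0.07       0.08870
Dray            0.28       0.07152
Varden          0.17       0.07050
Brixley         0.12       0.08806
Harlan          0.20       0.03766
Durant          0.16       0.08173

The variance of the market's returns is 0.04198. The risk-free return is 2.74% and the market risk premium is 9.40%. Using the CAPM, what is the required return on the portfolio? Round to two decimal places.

18.28%

β_Granby = 0.08870 / 0.04198 = 2.1129
β_Dray = 0.07152 / 0.04198 = 1.7037
β_Varden = 0.07050 / 0.04198 = 1.6794
β_Brixley = 0.08806 / 0.04198 = 2.0977
β_Harlan = 0.03766 / 0.04198 = 0.8971
β_Durant = 0.08173 / 0.04198 = 1.9469
β_P = Σ w_i β_i = 0.07×2.1129 + 0.28×1.7037 + 0.17×1.6794 + 0.12×2.0977 + 0.20×0.8971 + 0.16×1.9469 = 1.6531
E(R_P) = R_f + β_P × MRP = 2.74% + 1.6531 × 9.40% = 18.28%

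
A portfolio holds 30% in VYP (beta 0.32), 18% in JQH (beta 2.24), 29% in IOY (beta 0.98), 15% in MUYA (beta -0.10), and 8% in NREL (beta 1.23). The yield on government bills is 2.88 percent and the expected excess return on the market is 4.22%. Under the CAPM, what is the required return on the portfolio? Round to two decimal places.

β_P = Σ w_i β_i = 0.30×0.32 + 0.18×2.24 + 0.29×0.98 + 0.15×-0.10 + 0.08×1.23 = 0.8668
E(R_P) = R_f + β_P × MRP = 2.88% + 0.8668 × 4.22% = 6.54%

6.54%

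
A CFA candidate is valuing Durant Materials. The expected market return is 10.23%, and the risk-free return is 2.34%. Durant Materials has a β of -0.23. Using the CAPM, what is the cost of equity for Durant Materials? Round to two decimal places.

Market risk premium = E(R_m) − R_f = 10.23% − 2.34% = 7.89%
E(R) = R_f + β × MRP = 2.34% + -0.23 × 7.89% = 0.53%

0.53%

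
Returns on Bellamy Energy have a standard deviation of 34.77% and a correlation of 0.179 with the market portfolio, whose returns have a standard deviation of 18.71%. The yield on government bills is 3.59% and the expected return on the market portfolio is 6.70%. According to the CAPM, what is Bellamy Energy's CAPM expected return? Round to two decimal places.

β = ρ × σ_i / σ_m = 0.179 × 34.77% / 18.71% = 0.3326
MRP = 6.70% − 3.59% = 3.11%
E(R) = 3.59% + 0.3326 × 3.11% = 4.62%

4.62%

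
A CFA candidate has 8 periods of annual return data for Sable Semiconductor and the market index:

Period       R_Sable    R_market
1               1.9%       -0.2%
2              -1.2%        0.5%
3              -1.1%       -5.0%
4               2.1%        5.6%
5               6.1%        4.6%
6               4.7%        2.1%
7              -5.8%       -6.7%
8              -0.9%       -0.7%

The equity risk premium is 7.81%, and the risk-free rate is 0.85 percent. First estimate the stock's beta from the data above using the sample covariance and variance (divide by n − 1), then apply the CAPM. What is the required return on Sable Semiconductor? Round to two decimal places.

6.58%

Mean R_i = (1.9 − 1.2 − 1.1 + 2.1 + 6.1 + 4.7 − 5.8 − 0.9) / 8 = 0.7250%
Mean R_m = (-0.2 + 0.5 − 5.0 + 5.6 + 4.6 + 2.1 − 6.7 − 0.7) / 8 = 0.0250%
Σ(R_i − R̄_i)(R_m − R̄_m) = 93.5550  ⇒  Cov = 93.5550 / 7 = 13.3650
Σ(R_m − R̄_m)² = 127.5950  ⇒  Var(R_m) = 127.5950 / 7 = 18.2279
β = Cov / Var(R_m) = 13.3650 / 18.2279 = 0.7332
E(R) = R_f + β × MRP = 0.85% + 0.7332 × 7.81% = 6.58%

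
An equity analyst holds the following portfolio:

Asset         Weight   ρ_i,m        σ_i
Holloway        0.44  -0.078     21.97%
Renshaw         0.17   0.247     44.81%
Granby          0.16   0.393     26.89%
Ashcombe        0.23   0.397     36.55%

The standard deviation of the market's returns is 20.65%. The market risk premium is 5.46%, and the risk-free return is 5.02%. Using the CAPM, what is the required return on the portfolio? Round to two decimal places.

β_Holloway = -0.078 × 21.97% / 20.65% = -0.0830
β_Renshaw = 0.247 × 44.81% / 20.65% = 0.5360
β_Granby = 0.393 × 26.89% / 20.65% = 0.5118
β_Ashcombe = 0.397 × 36.55% / 20.65% = 0.7027
β_P = Σ w_i β_i = 0.44×-0.0830 + 0.17×0.5360 + 0.16×0.5118 + 0.23×0.7027 = 0.2981
E(R_P) = R_f + β_P × MRP = 5.02% + 0.2981 × 5.46% = 6.65%

6.65%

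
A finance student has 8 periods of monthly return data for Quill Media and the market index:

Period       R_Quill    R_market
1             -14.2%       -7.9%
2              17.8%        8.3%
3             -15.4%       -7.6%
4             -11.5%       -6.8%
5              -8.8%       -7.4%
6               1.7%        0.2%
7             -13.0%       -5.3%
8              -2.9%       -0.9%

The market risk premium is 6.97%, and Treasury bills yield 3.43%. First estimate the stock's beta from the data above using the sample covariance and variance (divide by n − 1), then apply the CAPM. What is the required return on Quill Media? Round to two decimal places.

Mean R_i = (-14.2 + 17.8 − 15.4 − 11.5 − 8.8 + 1.7 − 13.0 − 2.9) / 8 = -5.7875%
Mean R_m = (-7.9 + 8.3 − 7.6 − 6.8 − 7.4 + 0.2 − 5.3 − 0.9) / 8 = -3.4250%
Σ(R_i − R̄_i)(R_m − R̄_m) = 433.5525  ⇒  Cov = 433.5525 / 7 = 61.9361
Σ(R_m − R̄_m)² = 225.1550  ⇒  Var(R_m) = 225.1550 / 7 = 32.1650
β = Cov / Var(R_m) = 61.9361 / 32.1650 = 1.9256
E(R) = R_f + β × MRP = 3.43% + 1.9256 × 6.97% = 16.85%

16.85%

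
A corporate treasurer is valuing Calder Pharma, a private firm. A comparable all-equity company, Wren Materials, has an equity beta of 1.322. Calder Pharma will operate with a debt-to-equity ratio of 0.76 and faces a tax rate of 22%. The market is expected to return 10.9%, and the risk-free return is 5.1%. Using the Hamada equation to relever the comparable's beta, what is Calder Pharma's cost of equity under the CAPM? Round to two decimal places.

17.31%

β_L = β_U × [1 + (1 − t)(D/E)] = 1.322 × [1 + (1 − 0.22) × 0.76]
    = 1.322 × [1 + 0.78 × 0.76] = 1.322 × 1.5928 = 2.1057
MRP = 10.9% − 5.1% = 5.80%
E(R) = R_f + β_L × MRP = 5.1% + 2.1057 × 5.8% = 17.31%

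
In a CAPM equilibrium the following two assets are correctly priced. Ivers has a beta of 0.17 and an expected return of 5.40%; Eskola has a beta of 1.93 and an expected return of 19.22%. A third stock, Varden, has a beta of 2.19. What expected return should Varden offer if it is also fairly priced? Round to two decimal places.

MRP (SML slope) = (19.22% − 5.40%) / (1.93 − 0.17) = 13.82% / 1.76 = 7.8523%
R_f (intercept) = 5.40% − 0.17 × 7.8523% = 4.0651%
E(R_Varden) = R_f + β × MRP = 4.0651% + 2.19 × 7.8523% = 21.26%

21.26%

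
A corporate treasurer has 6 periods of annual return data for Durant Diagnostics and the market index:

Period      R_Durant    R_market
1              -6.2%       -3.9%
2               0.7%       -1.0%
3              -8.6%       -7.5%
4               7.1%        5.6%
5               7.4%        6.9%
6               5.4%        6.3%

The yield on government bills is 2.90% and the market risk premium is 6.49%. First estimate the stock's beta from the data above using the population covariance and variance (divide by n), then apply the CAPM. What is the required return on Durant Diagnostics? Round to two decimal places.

10.18%

Mean R_i = (-6.2 + 0.7 − 8.6 + 7.1 + 7.4 + 5.4) / 6 = 0.9667%
Mean R_m = (-3.9 − 1.0 − 7.5 + 5.6 + 6.9 + 6.3) / 6 = 1.0667%
Σ(R_i − R̄_i)(R_m − R̄_m) = 206.6333  ⇒  Cov = 206.6333 / 6 = 34.4389
Σ(R_m − R̄_m)² = 184.2933  ⇒  Var(R_m) = 184.2933 / 6 = 30.7156
β = Cov / Var(R_m) = 34.4389 / 30.7156 = 1.1212
E(R) = R_f + β × MRP = 2.90% + 1.1212 × 6.49% = 10.18%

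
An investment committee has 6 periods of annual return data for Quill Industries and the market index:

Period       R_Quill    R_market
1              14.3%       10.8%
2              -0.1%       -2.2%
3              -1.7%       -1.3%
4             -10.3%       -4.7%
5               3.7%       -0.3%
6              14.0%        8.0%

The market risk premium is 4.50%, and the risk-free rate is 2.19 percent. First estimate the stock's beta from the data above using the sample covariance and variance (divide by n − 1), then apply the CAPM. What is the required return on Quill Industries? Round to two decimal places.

Mean R_i = (14.3 − 0.1 − 1.7 − 10.3 + 3.7 + 14.0) / 6 = 3.3167%
Mean R_m = (10.8 − 2.2 − 1.3 − 4.7 − 0.3 + 8.0) / 6 = 1.7167%
Σ(R_i − R̄_i)(R_m − R̄_m) = 282.0083  ⇒  Cov = 282.0083 / 5 = 56.4017
Σ(R_m − R̄_m)² = 191.6683  ⇒  Var(R_m) = 191.6683 / 5 = 38.3337
β = Cov / Var(R_m) = 56.4017 / 38.3337 = 1.4713
E(R) = R_f + β × MRP = 2.19% + 1.4713 × 4.50% = 8.81%

8.81%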